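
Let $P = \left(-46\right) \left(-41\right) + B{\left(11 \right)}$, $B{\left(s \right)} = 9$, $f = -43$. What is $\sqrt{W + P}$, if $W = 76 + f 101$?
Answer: $2 i \sqrt{593} \approx 48.703 i$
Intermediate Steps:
$P = 1895$ ($P = \left(-46\right) \left(-41\right) + 9 = 1886 + 9 = 1895$)
$W = -4267$ ($W = 76 - 4343 = -4267$)
$\sqrt{W + P} = \sqrt{-4267 + 1895} = \sqrt{-2372} = 2 i \sqrt{593}$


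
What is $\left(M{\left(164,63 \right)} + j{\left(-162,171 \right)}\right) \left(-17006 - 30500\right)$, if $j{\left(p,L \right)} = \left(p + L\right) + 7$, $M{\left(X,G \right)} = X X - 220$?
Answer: $-1268030152$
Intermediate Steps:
$M{\left(X,G \right)} = -220 + X^{2}$ ($M{\left(X,G \right)} = X^{2} - 220 = -220 + X^{2}$)
$j{\left(p,L \right)} = 7 + L + p$ ($j{\left(p,L \right)} = \left(L + p\right) + 7 = 7 + L + p$)
$\left(M{\left(164,63 \right)} + j{\left(-162,171 \right)}\right) \left(-17006 - 30500\right) = \left(\left(-220 + 164^{2}\right) + \left(7 + 171 - 162\right)\right) \left(-17006 - 30500\right) = \left(\left(-220 + 26896\right) + 16\right) \left(-47506\right) = \left(26676 + 16\right) \left(-47506\right) = 26692 \left(-47506\right) = -1268030152$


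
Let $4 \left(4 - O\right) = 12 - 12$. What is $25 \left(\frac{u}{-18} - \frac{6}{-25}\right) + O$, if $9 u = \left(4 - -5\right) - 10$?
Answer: $\frac{1645}{162} \approx 10.154$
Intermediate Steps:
$O = 4$ ($O = 4 - \frac{12 - 12}{4} = 4 - 0 = 4 + 0 = 4$)
$u = - \frac{1}{9}$ ($u = \frac{\left(4 - -5\right) - 10}{9} = \frac{\left(4 + 5\right) - 10}{9} = \frac{9 - 10}{9} = \frac{1}{9} \left(-1\right) = - \frac{1}{9} \approx -0.11111$)
$25 \left(\frac{u}{-18} - \frac{6}{-25}\right) + O = 25 \left(- \frac{1}{9 \left(-18\right)} - \frac{6}{-25}\right) + 4 = 25 \left(\left(- \frac{1}{9}\right) \left(- \frac{1}{18}\right) - - \frac{6}{25}\right) + 4 = 25 \left(\frac{1}{162} + \frac{6}{25}\right) + 4 = 25 \cdot \frac{997}{4050} + 4 = \frac{997}{162} + 4 = \frac{1645}{162}$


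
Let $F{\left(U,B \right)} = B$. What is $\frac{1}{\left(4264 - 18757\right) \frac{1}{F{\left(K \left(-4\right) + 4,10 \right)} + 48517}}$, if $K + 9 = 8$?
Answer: $- \frac{48527}{14493} \approx -3.3483$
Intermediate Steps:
$K = -1$ ($K = -9 + 8 = -1$)
$\frac{1}{\left(4264 - 18757\right) \frac{1}{F{\left(K \left(-4\right) + 4,10 \right)} + 48517}} = \frac{1}{\left(4264 - 18757\right) \frac{1}{10 + 48517}} = \frac{1}{\left(-14493\right) \frac{1}{48527}} = \frac{1}{- \frac{14493}{48527}} = - \frac{48527}{14493}$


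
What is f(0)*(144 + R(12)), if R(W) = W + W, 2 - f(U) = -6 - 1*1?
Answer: 1512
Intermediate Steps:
f(U) = 9 (f(U) = 2 - (-6 - 1*1) = 2 - (-6 - 1) = 2 - 1*(-7) = 2 + 7 = 9)
R(W) = 2*W
f(0)*(144 + R(12)) = 9*(144 + 2*12) = 9*(144 + 24) = 9*168 = 1512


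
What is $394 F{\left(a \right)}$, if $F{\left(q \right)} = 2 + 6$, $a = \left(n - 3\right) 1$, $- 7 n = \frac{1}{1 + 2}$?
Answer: $3152$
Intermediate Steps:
$n = - \frac{1}{21}$ ($n = - \frac{1}{7 \left(1 + 2\right)} = - \frac{1}{7 \cdot 3} = \left(- \frac{1}{7}\right) \frac{1}{3} = - \frac{1}{21} \approx -0.047619$)
$a = - \frac{64}{21}$ ($a = \left(- \frac{1}{21} - 3\right) 1 = \left(- \frac{64}{21}\right) 1 = - \frac{64}{21} \approx -3.0476$)
$F{\left(q \right)} = 8$
$394 F{\left(a \right)} = 394 \cdot 8 = 3152$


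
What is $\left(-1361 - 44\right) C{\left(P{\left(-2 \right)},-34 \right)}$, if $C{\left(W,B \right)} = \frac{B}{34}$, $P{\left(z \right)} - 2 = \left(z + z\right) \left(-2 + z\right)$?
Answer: $1405$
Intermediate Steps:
$P{\left(z \right)} = 2 + 2 z \left(-2 + z\right)$ ($P{\left(z \right)} = 2 + \left(z + z\right) \left(-2 + z\right) = 2 + 2 z \left(-2 + z\right)$)
$C{\left(W,B \right)} = \frac{B}{34}$ ($C{\left(W,B \right)} = B \frac{1}{34} = \frac{B}{34}$)
$\left(-1361 - 44\right) C{\left(P{\left(-2 \right)},-34 \right)} = \left(-1361 - 44\right) \frac{1}{34} \left(-34\right) = \left(-1405\right) \left(-1\right) = 1405$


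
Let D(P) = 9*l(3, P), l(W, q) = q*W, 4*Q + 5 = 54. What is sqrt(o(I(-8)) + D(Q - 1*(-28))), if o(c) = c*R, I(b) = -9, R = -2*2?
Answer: 3*sqrt(499)/2 ≈ 33.507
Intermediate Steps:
Q = 49/4 (Q = -5/4 + (1/4)*54 = -5/4 + 27/2 = 49/4 ≈ 12.250)
R = -4
o(c) = -4*c (o(c) = c*(-4) = -4*c)
l(W, q) = W*q
D(P) = 27*P (D(P) = 9*(3*P) = 27*P)
sqrt(o(I(-8)) + D(Q - 1*(-28))) = sqrt(-4*(-9) + 27*(49/4 - 1*(-28))) = sqrt(36 + 27*(49/4 + 28)) = sqrt(36 + 27*(161/4)) = sqrt(36 + 4347/4) = sqrt(4491/4) = 3*sqrt(499)/2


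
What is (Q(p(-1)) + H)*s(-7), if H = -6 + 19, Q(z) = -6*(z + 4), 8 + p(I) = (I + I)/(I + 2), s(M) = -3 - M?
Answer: 196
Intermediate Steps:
p(I) = -8 + 2*I/(2 + I) (p(I) = -8 + (I + I)/(I + 2) = -8 + (2*I)/(2 + I) = -8 + 2*I/(2 + I))
Q(z) = -24 - 6*z (Q(z) = -6*(4 + z) = -24 - 6*z)
H = 13
(Q(p(-1)) + H)*s(-7) = ((-24 - 12*(-8 - 3*(-1))/(2 - 1)) + 13)*(-3 - 1*(-7)) = ((-24 - 12*(-8 + 3)/1) + 13)*(-3 + 7) = ((-24 - 12*(-5)) + 13)*4 = ((-24 - 6*(-10)) + 13)*4 = ((-24 + 60) + 13)*4 = (36 + 13)*4 = 49*4 = 196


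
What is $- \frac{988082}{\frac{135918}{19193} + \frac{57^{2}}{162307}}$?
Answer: $- \frac{3078031794964582}{22122800883} \approx -1.3913 \cdot 10^{5}$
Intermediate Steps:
$- \frac{988082}{\frac{135918}{19193} + \frac{57^{2}}{162307}} = - \frac{988082}{135918 \cdot \frac{1}{19193} + 3249 \cdot \frac{1}{162307}} = - \frac{988082}{\frac{135918}{19193} + \frac{3249}{162307}} = - \frac{988082}{\frac{22122800883}{3115158251}} = \left(-988082\right) \frac{3115158251}{22122800883} = - \frac{3078031794964582}{22122800883}$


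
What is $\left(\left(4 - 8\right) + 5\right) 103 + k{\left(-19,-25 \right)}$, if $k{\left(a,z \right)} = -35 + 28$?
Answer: $96$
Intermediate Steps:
$k{\left(a,z \right)} = -7$
$\left(\left(4 - 8\right) + 5\right) 103 + k{\left(-19,-25 \right)} = \left(\left(4 - 8\right) + 5\right) 103 - 7 = \left(-4 + 5\right) 103 - 7 = 1 \cdot 103 - 7 = 103 - 7 = 96$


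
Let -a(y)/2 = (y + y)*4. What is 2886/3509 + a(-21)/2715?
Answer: 3004838/3175645 ≈ 0.94621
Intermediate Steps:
a(y) = -16*y (a(y) = -2*(y + y)*4 = -2*2*y*4 = -16*y)
2886/3509 + a(-21)/2715 = 2886/3509 - 16*(-21)/2715 = 2886*(1/3509) + 336*(1/2715) = 2886/3509 + 112/905 = 3004838/3175645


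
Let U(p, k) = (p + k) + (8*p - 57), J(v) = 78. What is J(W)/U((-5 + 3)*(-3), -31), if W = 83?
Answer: -39/17 ≈ -2.2941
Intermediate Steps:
U(p, k) = -57 + k + 9*p (U(p, k) = (k + p) + (-57 + 8*p) = -57 + k + 9*p)
J(W)/U((-5 + 3)*(-3), -31) = 78/(-57 - 31 + 9*((-5 + 3)*(-3))) = 78/(-57 - 31 + 9*(-2*(-3))) = 78/(-57 - 31 + 9*6) = 78/(-57 - 31 + 54) = 78/(-34) = 78*(-1/34) = -39/17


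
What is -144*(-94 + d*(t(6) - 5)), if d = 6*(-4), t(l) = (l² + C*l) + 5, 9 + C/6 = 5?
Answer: -359712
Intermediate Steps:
C = -24 (C = -54 + 6*5 = -54 + 30 = -24)
t(l) = 5 + l² - 24*l (t(l) = (l² - 24*l) + 5 = 5 + l² - 24*l)
d = -24
-144*(-94 + d*(t(6) - 5)) = -144*(-94 - 24*((5 + 6² - 24*6) - 5)) = -144*(-94 - 24*((5 + 36 - 144) - 5)) = -144*(-94 - 24*(-103 - 5)) = -144*(-94 - 24*(-108)) = -144*(-94 + 2592) = -144*2498 = -359712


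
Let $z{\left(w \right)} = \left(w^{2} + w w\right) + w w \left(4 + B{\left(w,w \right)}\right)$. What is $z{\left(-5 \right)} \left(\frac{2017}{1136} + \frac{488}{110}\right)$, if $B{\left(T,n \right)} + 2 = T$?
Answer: $- \frac{1940595}{12496} \approx -155.3$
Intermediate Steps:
$B{\left(T,n \right)} = -2 + T$
$z{\left(w \right)} = 2 w^{2} + w^{2} \left(2 + w\right)$ ($z{\left(w \right)} = \left(w^{2} + w w\right) + w w \left(4 + \left(-2 + w\right)\right) = \left(w^{2} + w^{2}\right) + w^{2} \left(2 + w\right) = 2 w^{2} + w^{2} \left(2 + w\right)$)
$z{\left(-5 \right)} \left(\frac{2017}{1136} + \frac{488}{110}\right) = \left(-5\right)^{2} \left(4 - 5\right) \left(\frac{2017}{1136} + \frac{488}{110}\right) = 25 \left(-1\right) \left(2017 \cdot \frac{1}{1136} + 488 \cdot \frac{1}{110}\right) = - 25 \left(\frac{2017}{1136} + \frac{244}{55}\right) = \left(-25\right) \frac{388119}{62480} = - \frac{1940595}{12496}$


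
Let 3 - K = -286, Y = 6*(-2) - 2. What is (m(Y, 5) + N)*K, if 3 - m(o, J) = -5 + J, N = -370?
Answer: -106063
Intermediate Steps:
Y = -14 (Y = -12 - 2 = -14)
K = 289 (K = 3 - 1*(-286) = 3 + 286 = 289)
m(o, J) = 8 - J (m(o, J) = 3 - (-5 + J) = 3 + (5 - J) = 8 - J)
(m(Y, 5) + N)*K = ((8 - 1*5) - 370)*289 = ((8 - 5) - 370)*289 = (3 - 370)*289 = -367*289 = -106063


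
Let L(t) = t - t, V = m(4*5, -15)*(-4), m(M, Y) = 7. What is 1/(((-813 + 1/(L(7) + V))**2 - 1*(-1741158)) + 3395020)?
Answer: 784/4545008777 ≈ 1.7250e-7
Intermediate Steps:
V = -28 (V = 7*(-4) = -28)
L(t) = 0
1/(((-813 + 1/(L(7) + V))**2 - 1*(-1741158)) + 3395020) = 1/(((-813 + 1/(0 - 28))**2 - 1*(-1741158)) + 3395020) = 1/(((-813 + 1/(-28))**2 + 1741158) + 3395020) = 1/(((-813 - 1/28)**2 + 1741158) + 3395020) = 1/(((-22765/28)**2 + 1741158) + 3395020) = 1/((518245225/784 + 1741158) + 3395020) = 1/(1883313097/784 + 3395020) = 1/(4545008777/784) = 784/4545008777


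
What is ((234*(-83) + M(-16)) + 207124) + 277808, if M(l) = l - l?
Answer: 465510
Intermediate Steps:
M(l) = 0
((234*(-83) + M(-16)) + 207124) + 277808 = ((234*(-83) + 0) + 207124) + 277808 = ((-19422 + 0) + 207124) + 277808 = (-19422 + 207124) + 277808 = 187702 + 277808 = 465510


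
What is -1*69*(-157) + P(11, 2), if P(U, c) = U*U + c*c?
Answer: 10958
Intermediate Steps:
P(U, c) = U**2 + c**2
-1*69*(-157) + P(11, 2) = -1*69*(-157) + (11**2 + 2**2) = -69*(-157) + (121 + 4) = 10833 + 125 = 10958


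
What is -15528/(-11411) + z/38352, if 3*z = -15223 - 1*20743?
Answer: 688090771/656452008 ≈ 1.0482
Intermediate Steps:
z = -35966/3 (z = (-15223 - 1*20743)/3 = (-15223 - 20743)/3 = (⅓)*(-35966) = -35966/3 ≈ -11989.)
-15528/(-11411) + z/38352 = -15528/(-11411) - 35966/3/38352 = -15528*(-1/11411) - 35966/3*1/38352 = 15528/11411 - 17983/57528 = 688090771/656452008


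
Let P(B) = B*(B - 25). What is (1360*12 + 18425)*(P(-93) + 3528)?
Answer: 503871990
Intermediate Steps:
P(B) = B*(-25 + B)
(1360*12 + 18425)*(P(-93) + 3528) = (1360*12 + 18425)*(-93*(-25 - 93) + 3528) = (16320 + 18425)*(-93*(-118) + 3528) = 34745*(10974 + 3528) = 34745*14502 = 503871990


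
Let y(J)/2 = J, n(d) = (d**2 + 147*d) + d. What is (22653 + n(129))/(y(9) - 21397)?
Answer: -58386/21379 ≈ -2.7310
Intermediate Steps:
n(d) = d**2 + 148*d
y(J) = 2*J
(22653 + n(129))/(y(9) - 21397) = (22653 + 129*(148 + 129))/(2*9 - 21397) = (22653 + 129*277)/(18 - 21397) = (22653 + 35733)/(-21379) = 58386*(-1/21379) = -58386/21379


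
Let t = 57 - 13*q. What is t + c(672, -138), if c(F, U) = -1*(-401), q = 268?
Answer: -3026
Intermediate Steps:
c(F, U) = 401
t = -3427 (t = 57 - 13*268 = 57 - 3484 = -3427)
t + c(672, -138) = -3427 + 401 = -3026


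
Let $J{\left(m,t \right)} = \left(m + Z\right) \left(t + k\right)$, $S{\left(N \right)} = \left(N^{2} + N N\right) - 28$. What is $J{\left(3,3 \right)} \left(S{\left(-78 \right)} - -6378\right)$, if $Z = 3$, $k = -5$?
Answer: $-222216$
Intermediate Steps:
$S{\left(N \right)} = -28 + 2 N^{2}$ ($S{\left(N \right)} = \left(N^{2} + N^{2}\right) - 28 = 2 N^{2} - 28 = -28 + 2 N^{2}$)
$J{\left(m,t \right)} = \left(-5 + t\right) \left(3 + m\right)$ ($J{\left(m,t \right)} = \left(m + 3\right) \left(t - 5\right) = \left(3 + m\right) \left(-5 + t\right) = \left(-5 + t\right) \left(3 + m\right)$)
$J{\left(3,3 \right)} \left(S{\left(-78 \right)} - -6378\right) = \left(-15 - 15 + 3 \cdot 3 + 3 \cdot 3\right) \left(\left(-28 + 2 \left(-78\right)^{2}\right) - -6378\right) = \left(-15 - 15 + 9 + 9\right) \left(\left(-28 + 2 \cdot 6084\right) + 6378\right) = - 12 \left(\left(-28 + 12168\right) + 6378\right) = - 12 \left(12140 + 6378\right) = \left(-12\right) 18518 = -222216$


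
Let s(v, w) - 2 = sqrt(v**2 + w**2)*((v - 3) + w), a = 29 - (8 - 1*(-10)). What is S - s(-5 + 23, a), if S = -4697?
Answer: -4699 - 26*sqrt(445) ≈ -5247.5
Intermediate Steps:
a = 11 (a = 29 - (8 + 10) = 29 - 1*18 = 29 - 18 = 11)
s(v, w) = 2 + sqrt(v**2 + w**2)*(-3 + v + w) (s(v, w) = 2 + sqrt(v**2 + w**2)*((v - 3) + w) = 2 + sqrt(v**2 + w**2)*((-3 + v) + w) = 2 + sqrt(v**2 + w**2)*(-3 + v + w))
S - s(-5 + 23, a) = -4697 - (2 - 3*sqrt((-5 + 23)**2 + 11**2) + (-5 + 23)*sqrt((-5 + 23)**2 + 11**2) + 11*sqrt((-5 + 23)**2 + 11**2)) = -4697 - (2 - 3*sqrt(18**2 + 121) + 18*sqrt(18**2 + 121) + 11*sqrt(18**2 + 121)) = -4697 - (2 - 3*sqrt(324 + 121) + 18*sqrt(324 + 121) + 11*sqrt(324 + 121)) = -4697 - (2 - 3*sqrt(445) + 18*sqrt(445) + 11*sqrt(445)) = -4697 - (2 + 26*sqrt(445)) = -4697 + (-2 - 26*sqrt(445)) = -4699 - 26*sqrt(445)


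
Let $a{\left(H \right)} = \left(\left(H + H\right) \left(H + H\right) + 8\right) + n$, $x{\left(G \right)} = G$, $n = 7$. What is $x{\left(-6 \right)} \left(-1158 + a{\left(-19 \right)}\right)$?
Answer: $-1806$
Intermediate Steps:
$a{\left(H \right)} = 15 + 4 H^{2}$ ($a{\left(H \right)} = \left(\left(H + H\right) \left(H + H\right) + 8\right) + 7 = \left(2 H 2 H + 8\right) + 7 = \left(4 H^{2} + 8\right) + 7 = \left(8 + 4 H^{2}\right) + 7 = 15 + 4 H^{2}$)
$x{\left(-6 \right)} \left(-1158 + a{\left(-19 \right)}\right) = - 6 \left(-1158 + \left(15 + 4 \left(-19\right)^{2}\right)\right) = - 6 \left(-1158 + \left(15 + 4 \cdot 361\right)\right) = - 6 \left(-1158 + \left(15 + 1444\right)\right) = - 6 \left(-1158 + 1459\right) = \left(-6\right) 301 = -1806$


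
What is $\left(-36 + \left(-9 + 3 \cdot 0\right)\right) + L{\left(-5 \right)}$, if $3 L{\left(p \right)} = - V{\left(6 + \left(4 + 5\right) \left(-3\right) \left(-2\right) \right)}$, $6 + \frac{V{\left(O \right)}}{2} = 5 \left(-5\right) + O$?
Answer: $- \frac{193}{3} \approx -64.333$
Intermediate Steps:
$V{\left(O \right)} = -62 + 2 O$ ($V{\left(O \right)} = -12 + 2 \left(5 \left(-5\right) + O\right) = -12 + 2 \left(-25 + O\right) = -12 + \left(-50 + 2 O\right) = -62 + 2 O$)
$L{\left(p \right)} = - \frac{58}{3}$ ($L{\left(p \right)} = \frac{\left(-1\right) \left(-62 + 2 \left(6 + \left(4 + 5\right) \left(-3\right) \left(-2\right)\right)\right)}{3} = \frac{\left(-1\right) \left(-62 + 2 \left(6 + 9 \left(-3\right) \left(-2\right)\right)\right)}{3} = \frac{\left(-1\right) \left(-62 + 2 \left(6 - -54\right)\right)}{3} = \frac{\left(-1\right) \left(-62 + 2 \left(6 + 54\right)\right)}{3} = \frac{\left(-1\right) \left(-62 + 2 \cdot 60\right)}{3} = \frac{\left(-1\right) \left(-62 + 120\right)}{3} = \frac{\left(-1\right) 58}{3} = \frac{1}{3} \left(-58\right) = - \frac{58}{3}$)
$\left(-36 + \left(-9 + 3 \cdot 0\right)\right) + L{\left(-5 \right)} = \left(-36 + \left(-9 + 3 \cdot 0\right)\right) - \frac{58}{3} = \left(-36 + \left(-9 + 0\right)\right) - \frac{58}{3} = \left(-36 - 9\right) - \frac{58}{3} = -45 - \frac{58}{3} = - \frac{193}{3}$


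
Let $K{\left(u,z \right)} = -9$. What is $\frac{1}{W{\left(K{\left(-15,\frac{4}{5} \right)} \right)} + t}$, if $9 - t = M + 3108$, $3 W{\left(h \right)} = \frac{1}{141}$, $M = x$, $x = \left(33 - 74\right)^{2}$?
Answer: $- \frac{423}{2021939} \approx -0.00020921$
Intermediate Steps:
$x = 1681$ ($x = \left(-41\right)^{2} = 1681$)
$M = 1681$
$W{\left(h \right)} = \frac{1}{423}$ ($W{\left(h \right)} = \frac{1}{3 \cdot 141} = \frac{1}{3} \cdot \frac{1}{141} = \frac{1}{423}$)
$t = -4780$ ($t = 9 - \left(1681 + 3108\right) = 9 - 4789 = -4780$)
$\frac{1}{W{\left(K{\left(-15,\frac{4}{5} \right)} \right)} + t} = \frac{1}{\frac{1}{423} - 4780} = \frac{1}{- \frac{2021939}{423}} = - \frac{423}{2021939}$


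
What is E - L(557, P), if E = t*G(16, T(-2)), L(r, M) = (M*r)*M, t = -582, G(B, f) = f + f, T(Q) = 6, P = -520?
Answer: -150619784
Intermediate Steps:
G(B, f) = 2*f
L(r, M) = r*M**2
E = -6984 (E = -1164*6 = -582*12 = -6984)
E - L(557, P) = -6984 - 557*(-520)**2 = -6984 - 557*270400 = -6984 - 1*150612800 = -6984 - 150612800 = -150619784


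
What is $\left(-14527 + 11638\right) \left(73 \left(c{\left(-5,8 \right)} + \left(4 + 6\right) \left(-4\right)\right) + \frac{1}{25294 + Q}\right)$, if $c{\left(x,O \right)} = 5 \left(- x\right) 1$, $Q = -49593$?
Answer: $\frac{76868795934}{24299} \approx 3.1635 \cdot 10^{6}$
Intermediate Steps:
$c{\left(x,O \right)} = - 5 x$ ($c{\left(x,O \right)} = - 5 x 1 = - 5 x$)
$\left(-14527 + 11638\right) \left(73 \left(c{\left(-5,8 \right)} + \left(4 + 6\right) \left(-4\right)\right) + \frac{1}{25294 + Q}\right) = \left(-14527 + 11638\right) \left(73 \left(\left(-5\right) \left(-5\right) + \left(4 + 6\right) \left(-4\right)\right) + \frac{1}{25294 - 49593}\right) = - 2889 \left(73 \left(25 + 10 \left(-4\right)\right) + \frac{1}{-24299}\right) = - 2889 \left(73 \left(25 - 40\right) - \frac{1}{24299}\right) = - 2889 \left(73 \left(-15\right) - \frac{1}{24299}\right) = - 2889 \left(-1095 - \frac{1}{24299}\right) = \left(-2889\right) \left(- \frac{26607406}{24299}\right) = \frac{76868795934}{24299}$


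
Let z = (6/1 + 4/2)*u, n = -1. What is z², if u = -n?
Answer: 64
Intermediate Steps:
u = 1 (u = -1*(-1) = 1)
z = 8 (z = (6/1 + 4/2)*1 = (6*1 + 4*(½))*1 = (6 + 2)*1 = 8*1 = 8)
z² = 8² = 64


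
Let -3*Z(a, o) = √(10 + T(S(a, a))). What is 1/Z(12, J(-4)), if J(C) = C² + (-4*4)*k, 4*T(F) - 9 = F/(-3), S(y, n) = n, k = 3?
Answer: -2*√5/5 ≈ -0.89443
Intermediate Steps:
T(F) = 9/4 - F/12 (T(F) = 9/4 + (F/(-3))/4 = 9/4 + (F*(-⅓))/4 = 9/4 + (-F/3)/4 = 9/4 - F/12)
J(C) = -48 + C² (J(C) = C² - 4*4*3 = C² - 16*3 = C² - 48 = -48 + C²)
Z(a, o) = -√(49/4 - a/12)/3 (Z(a, o) = -√(10 + (9/4 - a/12))/3 = -√(49/4 - a/12)/3)
1/Z(12, J(-4)) = 1/(-√(441 - 3*12)/18) = 1/(-√(441 - 36)/18) = 1/(-√5/2) = -2*√5/5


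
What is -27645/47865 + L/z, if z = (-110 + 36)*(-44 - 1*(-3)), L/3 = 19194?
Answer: 89076250/4840747 ≈ 18.401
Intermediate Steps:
L = 57582 (L = 3*19194 = 57582)
z = 3034 (z = -74*(-44 + 3) = -74*(-41) = 3034)
-27645/47865 + L/z = -27645/47865 + 57582/3034 = -27645*1/47865 + 57582*(1/3034) = -1843/3191 + 28791/1517 = 89076250/4840747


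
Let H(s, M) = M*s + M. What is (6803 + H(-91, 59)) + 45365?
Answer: 46858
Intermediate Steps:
H(s, M) = M + M*s
(6803 + H(-91, 59)) + 45365 = (6803 + 59*(1 - 91)) + 45365 = (6803 + 59*(-90)) + 45365 = (6803 - 5310) + 45365 = 1493 + 45365 = 46858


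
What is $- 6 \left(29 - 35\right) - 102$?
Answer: $-66$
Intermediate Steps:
$- 6 \left(29 - 35\right) - 102 = \left(-6\right) \left(-6\right) - 102 = 36 - 102 = -66$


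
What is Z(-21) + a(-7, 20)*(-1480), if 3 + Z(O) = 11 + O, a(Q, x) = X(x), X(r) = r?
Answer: -29613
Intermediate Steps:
a(Q, x) = x
Z(O) = 8 + O (Z(O) = -3 + (11 + O) = 8 + O)
Z(-21) + a(-7, 20)*(-1480) = (8 - 21) + 20*(-1480) = -13 - 29600 = -29613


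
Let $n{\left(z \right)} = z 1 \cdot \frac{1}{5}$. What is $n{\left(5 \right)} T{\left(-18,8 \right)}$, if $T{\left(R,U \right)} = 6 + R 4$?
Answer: $-66$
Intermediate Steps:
$n{\left(z \right)} = \frac{z}{5}$ ($n{\left(z \right)} = z 1 \cdot \frac{1}{5} = z \frac{1}{5} = \frac{z}{5}$)
$T{\left(R,U \right)} = 6 + 4 R$
$n{\left(5 \right)} T{\left(-18,8 \right)} = \frac{1}{5} \cdot 5 \left(6 + 4 \left(-18\right)\right) = 1 \left(6 - 72\right) = 1 \left(-66\right) = -66$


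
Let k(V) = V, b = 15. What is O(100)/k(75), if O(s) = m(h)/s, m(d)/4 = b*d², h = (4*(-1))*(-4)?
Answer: 256/125 ≈ 2.0480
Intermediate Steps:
h = 16 (h = -4*(-4) = 16)
m(d) = 60*d² (m(d) = 4*(15*d²) = 60*d²)
O(s) = 15360/s (O(s) = (60*16²)/s = (60*256)/s = 15360/s)
O(100)/k(75) = (15360/100)/75 = (15360*(1/100))*(1/75) = (768/5)*(1/75) = 256/125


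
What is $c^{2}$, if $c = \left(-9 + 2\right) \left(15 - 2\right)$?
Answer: $8281$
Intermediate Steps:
$c = -91$ ($c = \left(-7\right) 13 = -91$)
$c^{2} = \left(-91\right)^{2} = 8281$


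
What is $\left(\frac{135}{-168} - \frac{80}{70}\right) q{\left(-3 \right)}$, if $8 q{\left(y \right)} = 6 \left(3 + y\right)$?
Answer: $0$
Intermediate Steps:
$q{\left(y \right)} = \frac{9}{4} + \frac{3 y}{4}$ ($q{\left(y \right)} = \frac{6 \left(3 + y\right)}{8} = \frac{18 + 6 y}{8} = \frac{9}{4} + \frac{3 y}{4}$)
$\left(\frac{135}{-168} - \frac{80}{70}\right) q{\left(-3 \right)} = \left(\frac{135}{-168} - \frac{80}{70}\right) \left(\frac{9}{4} + \frac{3}{4} \left(-3\right)\right) = \left(135 \left(- \frac{1}{168}\right) - \frac{8}{7}\right) \left(\frac{9}{4} - \frac{9}{4}\right) = \left(- \frac{45}{56} - \frac{8}{7}\right) 0 = \left(- \frac{109}{56}\right) 0 = 0$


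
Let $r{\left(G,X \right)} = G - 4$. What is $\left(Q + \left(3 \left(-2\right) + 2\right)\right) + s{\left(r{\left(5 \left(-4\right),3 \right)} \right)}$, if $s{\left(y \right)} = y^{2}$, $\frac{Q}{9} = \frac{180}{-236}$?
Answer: $\frac{33343}{59} \approx 565.14$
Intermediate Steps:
$r{\left(G,X \right)} = -4 + G$ ($r{\left(G,X \right)} = G - 4 = -4 + G$)
$Q = - \frac{405}{59}$ ($Q = 9 \frac{180}{-236} = 9 \cdot 180 \left(- \frac{1}{236}\right) = 9 \left(- \frac{45}{59}\right) = - \frac{405}{59} \approx -6.8644$)
$\left(Q + \left(3 \left(-2\right) + 2\right)\right) + s{\left(r{\left(5 \left(-4\right),3 \right)} \right)} = \left(- \frac{405}{59} + \left(3 \left(-2\right) + 2\right)\right) + \left(-4 + 5 \left(-4\right)\right)^{2} = \left(- \frac{405}{59} + \left(-6 + 2\right)\right) + \left(-4 - 20\right)^{2} = \left(- \frac{405}{59} - 4\right) + \left(-24\right)^{2} = - \frac{641}{59} + 576 = \frac{33343}{59}$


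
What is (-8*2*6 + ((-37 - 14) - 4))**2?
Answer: 22801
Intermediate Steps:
(-8*2*6 + ((-37 - 14) - 4))**2 = (-4*4*6 + (-51 - 4))**2 = (-16*6 - 55)**2 = (-96 - 55)**2 = (-151)**2 = 22801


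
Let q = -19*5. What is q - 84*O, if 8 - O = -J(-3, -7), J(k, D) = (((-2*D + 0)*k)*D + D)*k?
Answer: 71557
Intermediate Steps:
J(k, D) = k*(D - 2*k*D²) (J(k, D) = (((-2*D)*k)*D + D)*k = ((-2*D*k)*D + D)*k = (-2*k*D² + D)*k = (D - 2*k*D²)*k = k*(D - 2*k*D²))
O = -853 (O = 8 - (-1)*(-7*(-3)*(1 - 2*(-7)*(-3))) = 8 - (-1)*(-7*(-3)*(1 - 42)) = 8 - (-1)*(-7*(-3)*(-41)) = 8 - (-1)*(-861) = 8 - 1*861 = 8 - 861 = -853)
q = -95
q - 84*O = -95 - 84*(-853) = -95 + 71652 = 71557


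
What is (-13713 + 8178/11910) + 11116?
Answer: -5153682/1985 ≈ -2596.3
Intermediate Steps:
(-13713 + 8178/11910) + 11116 = (-13713 + 8178*(1/11910)) + 11116 = (-13713 + 1363/1985) + 11116 = -27218942/1985 + 11116 = -5153682/1985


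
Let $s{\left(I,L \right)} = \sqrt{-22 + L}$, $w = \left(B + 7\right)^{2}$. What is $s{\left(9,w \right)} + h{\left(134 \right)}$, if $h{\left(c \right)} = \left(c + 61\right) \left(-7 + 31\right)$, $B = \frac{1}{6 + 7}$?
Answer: $4680 + \frac{\sqrt{4746}}{13} \approx 4685.3$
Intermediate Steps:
$B = \frac{1}{13} \approx 0.076923$
$h{\left(c \right)} = 1464 + 24 c$ ($h{\left(c \right)} = \left(61 + c\right) 24 = 1464 + 24 c$)
$w = \frac{8464}{169}$ ($w = \left(\frac{1}{13} + 7\right)^{2} = \left(\frac{92}{13}\right)^{2} = \frac{8464}{169} \approx 50.083$)
$s{\left(9,w \right)} + h{\left(134 \right)} = \sqrt{-22 + \frac{8464}{169}} + \left(1464 + 24 \cdot 134\right) = \sqrt{\frac{4746}{169}} + \left(1464 + 3216\right) = \frac{\sqrt{4746}}{13} + 4680 = 4680 + \frac{\sqrt{4746}}{13}$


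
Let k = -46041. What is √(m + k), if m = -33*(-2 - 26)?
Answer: 9*I*√557 ≈ 212.41*I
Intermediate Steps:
m = 924 (m = -33*(-28) = 924)
√(m + k) = √(924 - 46041) = √(-45117) = 9*I*√557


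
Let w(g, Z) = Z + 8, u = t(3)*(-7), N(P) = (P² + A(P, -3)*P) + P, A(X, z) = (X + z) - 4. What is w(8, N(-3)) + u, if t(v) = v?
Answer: 23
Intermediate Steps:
A(X, z) = -4 + X + z
N(P) = P + P² + P*(-7 + P) (N(P) = (P² + (-4 + P - 3)*P) + P = (P² + (-7 + P)*P) + P = (P² + P*(-7 + P)) + P = P + P² + P*(-7 + P))
u = -21 (u = 3*(-7) = -21)
w(g, Z) = 8 + Z
w(8, N(-3)) + u = (8 + 2*(-3)*(-3 - 3)) - 21 = (8 + 2*(-3)*(-6)) - 21 = (8 + 36) - 21 = 44 - 21 = 23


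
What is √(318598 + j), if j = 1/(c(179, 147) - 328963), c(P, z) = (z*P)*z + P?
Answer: √3990799251296763569/3539227 ≈ 564.45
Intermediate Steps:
c(P, z) = P + P*z² (c(P, z) = (P*z)*z + P = P*z² + P = P + P*z²)
j = 1/3539227 (j = 1/(179*(1 + 147²) - 328963) = 1/(179*(1 + 21609) - 328963) = 1/(179*21610 - 328963) = 1/(3868190 - 328963) = 1/3539227 ≈ 2.8255e-7)
√(318598 + j) = √(318598 + 1/3539227) = √(1127590643747/3539227) = √3990799251296763569/3539227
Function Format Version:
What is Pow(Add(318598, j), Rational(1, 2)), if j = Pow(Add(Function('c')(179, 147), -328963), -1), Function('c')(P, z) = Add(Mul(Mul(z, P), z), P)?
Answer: Mul(Rational(1, 3539227), Pow(3990799251296763569, Rational(1, 2))) ≈ 564.45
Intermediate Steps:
Function('c')(P, z) = Add(P, Mul(P, Pow(z, 2))) (Function('c')(P, z) = Add(Mul(Mul(P, z), z), P) = Add(Mul(P, Pow(z, 2)), P) = Add(P, Mul(P, Pow(z, 2))))
j = Rational(1, 3539227) (j = Pow(Add(Mul(179, Add(1, Pow(147, 2))), -328963), -1) = Pow(Add(Mul(179, Add(1, 21609)), -328963), -1) = Pow(Add(Mul(179, 21610), -328963), -1) = Pow(Add(3868190, -328963), -1) = Pow(3539227, -1) = Rational(1, 3539227) ≈ 2.8255e-7)
Pow(Add(318598, j), Rational(1, 2)) = Pow(Add(318598, Rational(1, 3539227)), Rational(1, 2)) = Pow(Rational(1127590643747, 3539227), Rational(1, 2)) = Mul(Rational(1, 3539227), Pow(3990799251296763569, Rational(1, 2)))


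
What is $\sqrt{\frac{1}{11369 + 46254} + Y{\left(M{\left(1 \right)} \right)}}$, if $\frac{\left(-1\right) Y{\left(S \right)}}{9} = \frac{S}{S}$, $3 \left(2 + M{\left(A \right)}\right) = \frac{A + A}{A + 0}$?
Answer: $\frac{11 i \sqrt{246972178}}{57623} \approx 3.0 i$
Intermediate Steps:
$M{\left(A \right)} = - \frac{4}{3}$ ($M{\left(A \right)} = -2 + \frac{\left(A + A\right) \frac{1}{A + 0}}{3} = -2 + \frac{2 A \frac{1}{A}}{3} = -2 + \frac{1}{3} \cdot 2 = -2 + \frac{2}{3} = - \frac{4}{3}$)
$Y{\left(S \right)} = -9$ ($Y{\left(S \right)} = - 9 \frac{S}{S} = \left(-9\right) 1 = -9$)
$\sqrt{\frac{1}{11369 + 46254} + Y{\left(M{\left(1 \right)} \right)}} = \sqrt{\frac{1}{11369 + 46254} - 9} = \sqrt{\frac{1}{57623} - 9} = \sqrt{- \frac{518606}{57623}} = \frac{11 i \sqrt{246972178}}{57623}$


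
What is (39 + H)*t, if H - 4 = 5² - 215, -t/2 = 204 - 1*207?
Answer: -882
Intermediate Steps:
t = 6 (t = -2*(204 - 1*207) = -2*(204 - 207) = -2*(-3) = 6)
H = -186 (H = 4 + (5² - 215) = 4 + (25 - 215) = 4 - 190 = -186)
(39 + H)*t = (39 - 186)*6 = -147*6 = -882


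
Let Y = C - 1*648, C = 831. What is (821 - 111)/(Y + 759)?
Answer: 355/471 ≈ 0.75372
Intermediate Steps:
Y = 183 (Y = 831 - 1*648 = 831 - 648 = 183)
(821 - 111)/(Y + 759) = (821 - 111)/(183 + 759) = 710/942 = 710*(1/942) = 355/471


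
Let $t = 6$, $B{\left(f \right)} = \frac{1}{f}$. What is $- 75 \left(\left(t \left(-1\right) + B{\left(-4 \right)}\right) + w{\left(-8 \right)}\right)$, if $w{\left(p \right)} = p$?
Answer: $\frac{4275}{4} \approx 1068.8$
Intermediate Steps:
$- 75 \left(\left(t \left(-1\right) + B{\left(-4 \right)}\right) + w{\left(-8 \right)}\right) = - 75 \left(\left(6 \left(-1\right) + \frac{1}{-4}\right) - 8\right) = - 75 \left(\left(-6 - \frac{1}{4}\right) - 8\right) = - 75 \left(- \frac{25}{4} - 8\right) = \left(-75\right) \left(- \frac{57}{4}\right) = \frac{4275}{4}$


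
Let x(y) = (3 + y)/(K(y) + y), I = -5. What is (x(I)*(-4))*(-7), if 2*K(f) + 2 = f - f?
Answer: 28/3 ≈ 9.3333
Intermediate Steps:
K(f) = -1 (K(f) = -1 + (f - f)/2 = -1 + (½)*0 = -1 + 0 = -1)
x(y) = (3 + y)/(-1 + y)
(x(I)*(-4))*(-7) = (((3 - 5)/(-1 - 5))*(-4))*(-7) = ((-2/(-6))*(-4))*(-7) = (-⅙*(-2)*(-4))*(-7) = ((⅓)*(-4))*(-7) = -4/3*(-7) = 28/3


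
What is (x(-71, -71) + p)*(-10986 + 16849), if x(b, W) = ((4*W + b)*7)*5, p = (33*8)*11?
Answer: -55821623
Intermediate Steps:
p = 2904 (p = 264*11 = 2904)
x(b, W) = 35*b + 140*W (x(b, W) = ((b + 4*W)*7)*5 = (7*b + 28*W)*5 = 35*b + 140*W)
(x(-71, -71) + p)*(-10986 + 16849) = ((35*(-71) + 140*(-71)) + 2904)*(-10986 + 16849) = ((-2485 - 9940) + 2904)*5863 = (-12425 + 2904)*5863 = -9521*5863 = -55821623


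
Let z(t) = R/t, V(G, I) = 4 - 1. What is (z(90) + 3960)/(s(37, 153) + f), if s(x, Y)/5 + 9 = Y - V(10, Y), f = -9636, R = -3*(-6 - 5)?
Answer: -118811/267930 ≈ -0.44344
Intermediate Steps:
V(G, I) = 3
R = 33 (R = -3*(-11) = 33)
s(x, Y) = -60 + 5*Y (s(x, Y) = -45 + 5*(Y - 1*3) = -45 + 5*(Y - 3) = -45 + 5*(-3 + Y) = -45 + (-15 + 5*Y) = -60 + 5*Y)
z(t) = 33/t
(z(90) + 3960)/(s(37, 153) + f) = (33/90 + 3960)/((-60 + 5*153) - 9636) = (33*(1/90) + 3960)/((-60 + 765) - 9636) = (11/30 + 3960)/(705 - 9636) = (118811/30)/(-8931) = (118811/30)*(-1/8931) = -118811/267930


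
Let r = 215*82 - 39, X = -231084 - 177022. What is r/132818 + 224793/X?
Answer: -809913001/1935850811 ≈ -0.41838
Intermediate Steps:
X = -408106
r = 17591 (r = 17630 - 39 = 17591)
r/132818 + 224793/X = 17591/132818 + 224793/(-408106) = 17591*(1/132818) + 224793*(-1/408106) = 2513/18974 - 224793/408106 = -809913001/1935850811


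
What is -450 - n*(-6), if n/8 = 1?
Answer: -402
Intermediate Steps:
n = 8 (n = 8*1 = 8)
-450 - n*(-6) = -450 - 8*(-6) = -450 - (-48) = -450 - 1*(-48) = -450 + 48 = -402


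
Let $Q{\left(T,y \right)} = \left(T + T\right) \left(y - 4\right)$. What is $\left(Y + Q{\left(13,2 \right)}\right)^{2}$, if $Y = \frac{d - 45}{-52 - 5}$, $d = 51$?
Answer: $\frac{980100}{361} \approx 2715.0$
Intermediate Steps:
$Q{\left(T,y \right)} = 2 T \left(-4 + y\right)$
$Y = - \frac{2}{19}$ ($Y = \frac{51 - 45}{-52 - 5} = \frac{6}{-57} = 6 \left(- \frac{1}{57}\right) = - \frac{2}{19} \approx -0.10526$)
$\left(Y + Q{\left(13,2 \right)}\right)^{2} = \left(- \frac{2}{19} + 2 \cdot 13 \left(-4 + 2\right)\right)^{2} = \left(- \frac{2}{19} + 2 \cdot 13 \left(-2\right)\right)^{2} = \left(- \frac{2}{19} - 52\right)^{2} = \left(- \frac{990}{19}\right)^{2} = \frac{980100}{361}$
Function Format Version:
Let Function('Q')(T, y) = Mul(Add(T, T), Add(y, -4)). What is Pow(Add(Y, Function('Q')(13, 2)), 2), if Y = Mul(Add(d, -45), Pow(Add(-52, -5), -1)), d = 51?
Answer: Rational(980100, 361) ≈ 2715.0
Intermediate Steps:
Function('Q')(T, y) = Mul(2, T, Add(-4, y)) (Function('Q')(T, y) = Mul(Mul(2, T), Add(-4, y)) = Mul(2, T, Add(-4, y)))
Y = Rational(-2, 19) (Y = Mul(Add(51, -45), Pow(Add(-52, -5), -1)) = Mul(6, Pow(-57, -1)) = Mul(6, Rational(-1, 57)) = Rational(-2, 19) ≈ -0.10526)
Pow(Add(Y, Function('Q')(13, 2)), 2) = Pow(Add(Rational(-2, 19), Mul(2, 13, Add(-4, 2))), 2) = Pow(Add(Rational(-2, 19), Mul(2, 13, -2)), 2) = Pow(Add(Rational(-2, 19), -52), 2) = Pow(Rational(-990, 19), 2) = Rational(980100, 361)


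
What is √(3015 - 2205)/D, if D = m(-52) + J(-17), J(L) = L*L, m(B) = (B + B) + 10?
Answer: 3*√10/65 ≈ 0.14595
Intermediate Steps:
m(B) = 10 + 2*B (m(B) = 2*B + 10 = 10 + 2*B)
J(L) = L²
D = 195 (D = (10 + 2*(-52)) + (-17)² = (10 - 104) + 289 = -94 + 289 = 195)
√(3015 - 2205)/D = √(3015 - 2205)/195 = √810*(1/195) = (9*√10)*(1/195) = 3*√10/65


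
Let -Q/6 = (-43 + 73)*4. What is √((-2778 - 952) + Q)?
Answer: 5*I*√178 ≈ 66.708*I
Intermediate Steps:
Q = -720 (Q = -6*(-43 + 73)*4 = -180*4 = -6*120 = -720)
√((-2778 - 952) + Q) = √((-2778 - 952) - 720) = √(-3730 - 720) = √(-4450) = 5*I*√178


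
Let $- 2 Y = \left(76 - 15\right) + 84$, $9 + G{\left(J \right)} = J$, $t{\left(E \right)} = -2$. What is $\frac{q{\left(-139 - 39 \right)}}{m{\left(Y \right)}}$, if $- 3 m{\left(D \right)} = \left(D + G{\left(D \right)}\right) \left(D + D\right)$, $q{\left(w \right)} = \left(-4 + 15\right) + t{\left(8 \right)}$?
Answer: $- \frac{27}{22330} \approx -0.0012091$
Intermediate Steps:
$G{\left(J \right)} = -9 + J$
$q{\left(w \right)} = 9$ ($q{\left(w \right)} = \left(-4 + 15\right) - 2 = 11 - 2 = 9$)
$Y = - \frac{145}{2}$ ($Y = - \frac{\left(76 - 15\right) + 84}{2} = - \frac{61 + 84}{2} = \left(- \frac{1}{2}\right) 145 = - \frac{145}{2} \approx -72.5$)
$m{\left(D \right)} = - \frac{2 D \left(-9 + 2 D\right)}{3}$ ($m{\left(D \right)} = - \frac{\left(D + \left(-9 + D\right)\right) \left(D + D\right)}{3} = - \frac{\left(-9 + 2 D\right) 2 D}{3} = - \frac{2 D \left(-9 + 2 D\right)}{3}$)
$\frac{q{\left(-139 - 39 \right)}}{m{\left(Y \right)}} = \frac{9}{\frac{2}{3} \left(- \frac{145}{2}\right) \left(9 - -145\right)} = \frac{9}{\frac{2}{3} \left(- \frac{145}{2}\right) \left(9 + 145\right)} = \frac{9}{\frac{2}{3} \left(- \frac{145}{2}\right) 154} = \frac{9}{- \frac{22330}{3}} = 9 \left(- \frac{3}{22330}\right) = - \frac{27}{22330}$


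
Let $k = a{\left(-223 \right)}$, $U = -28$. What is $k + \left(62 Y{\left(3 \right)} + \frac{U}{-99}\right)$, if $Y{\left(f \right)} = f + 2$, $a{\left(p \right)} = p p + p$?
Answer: $\frac{4931812}{99} \approx 49816.0$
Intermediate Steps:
$a{\left(p \right)} = p + p^{2}$ ($a{\left(p \right)} = p^{2} + p = p + p^{2}$)
$Y{\left(f \right)} = 2 + f$
$k = 49506$ ($k = - 223 \left(1 - 223\right) = \left(-223\right) \left(-222\right) = 49506$)
$k + \left(62 Y{\left(3 \right)} + \frac{U}{-99}\right) = 49506 - \left(- \frac{28}{99} - 62 \left(2 + 3\right)\right) = 49506 + \left(62 \cdot 5 - - \frac{28}{99}\right) = 49506 + \left(310 + \frac{28}{99}\right) = 49506 + \frac{30718}{99} = \frac{4931812}{99}$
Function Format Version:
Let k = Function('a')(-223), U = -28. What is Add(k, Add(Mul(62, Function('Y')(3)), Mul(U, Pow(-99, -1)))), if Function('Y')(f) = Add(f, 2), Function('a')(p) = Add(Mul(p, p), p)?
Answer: Rational(4931812, 99) ≈ 49816.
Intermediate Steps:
Function('a')(p) = Add(p, Pow(p, 2)) (Function('a')(p) = Add(Pow(p, 2), p) = Add(p, Pow(p, 2)))
Function('Y')(f) = Add(2, f)
k = 49506 (k = Mul(-223, Add(1, -223)) = Mul(-223, -222) = 49506)
Add(k, Add(Mul(62, Function('Y')(3)), Mul(U, Pow(-99, -1)))) = Add(49506, Add(Mul(62, Add(2, 3)), Mul(-28, Pow(-99, -1)))) = Add(49506, Add(Mul(62, 5), Mul(-28, Rational(-1, 99)))) = Add(49506, Add(310, Rational(28, 99))) = Add(49506, Rational(30718, 99)) = Rational(4931812, 99)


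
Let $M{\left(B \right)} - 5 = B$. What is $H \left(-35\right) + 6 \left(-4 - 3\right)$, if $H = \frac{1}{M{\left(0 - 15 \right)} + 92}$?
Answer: $- \frac{3479}{82} \approx -42.427$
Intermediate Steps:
$M{\left(B \right)} = 5 + B$
$H = \frac{1}{82}$ ($H = \frac{1}{\left(5 + \left(0 - 15\right)\right) + 92} = \frac{1}{\left(5 - 15\right) + 92} = \frac{1}{-10 + 92} = \frac{1}{82} \approx 0.012195$)
$H \left(-35\right) + 6 \left(-4 - 3\right) = \frac{1}{82} \left(-35\right) + 6 \left(-4 - 3\right) = - \frac{35}{82} + 6 \left(-7\right) = - \frac{35}{82} - 42 = - \frac{3479}{82}$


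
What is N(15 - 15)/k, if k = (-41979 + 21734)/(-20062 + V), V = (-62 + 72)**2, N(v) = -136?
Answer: -2714832/20245 ≈ -134.10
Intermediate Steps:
V = 100 (V = 10**2 = 100)
k = 20245/19962 (k = (-41979 + 21734)/(-20062 + 100) = -20245/(-19962) = -20245*(-1/19962) = 20245/19962 ≈ 1.0142)
N(15 - 15)/k = -136/20245/19962 = -136*19962/20245 = -2714832/20245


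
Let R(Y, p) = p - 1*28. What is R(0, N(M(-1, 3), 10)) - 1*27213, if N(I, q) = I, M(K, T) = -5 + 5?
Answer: -27241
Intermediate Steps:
M(K, T) = 0
R(Y, p) = -28 + p (R(Y, p) = p - 28 = -28 + p)
R(0, N(M(-1, 3), 10)) - 1*27213 = (-28 + 0) - 1*27213 = -28 - 27213 = -27241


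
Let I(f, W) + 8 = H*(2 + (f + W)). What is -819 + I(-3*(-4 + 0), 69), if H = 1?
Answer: -744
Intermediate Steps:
I(f, W) = -6 + W + f (I(f, W) = -8 + 1*(2 + (f + W)) = -8 + 1*(2 + (W + f)) = -8 + 1*(2 + W + f) = -8 + (2 + W + f) = -6 + W + f)
-819 + I(-3*(-4 + 0), 69) = -819 + (-6 + 69 - 3*(-4 + 0)) = -819 + (-6 + 69 - 3*(-4)) = -819 + (-6 + 69 + 12) = -819 + 75 = -744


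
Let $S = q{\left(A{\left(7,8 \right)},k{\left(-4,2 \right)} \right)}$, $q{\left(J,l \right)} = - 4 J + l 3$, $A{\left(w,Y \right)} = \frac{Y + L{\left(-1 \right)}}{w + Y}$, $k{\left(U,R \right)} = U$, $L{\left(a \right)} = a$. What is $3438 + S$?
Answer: $\frac{51362}{15} \approx 3424.1$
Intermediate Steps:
$A{\left(w,Y \right)} = \frac{-1 + Y}{Y + w}$ ($A{\left(w,Y \right)} = \frac{Y - 1}{w + Y} = \frac{-1 + Y}{Y + w}$)
$q{\left(J,l \right)} = - 4 J + 3 l$
$S = - \frac{208}{15}$ ($S = - 4 \frac{-1 + 8}{8 + 7} + 3 \left(-4\right) = - 4 \cdot \frac{1}{15} \cdot 7 - 12 = \left(-4\right) \frac{7}{15} - 12 = - \frac{28}{15} - 12 = - \frac{208}{15} \approx -13.867$)
$3438 + S = 3438 - \frac{208}{15} = \frac{51362}{15}$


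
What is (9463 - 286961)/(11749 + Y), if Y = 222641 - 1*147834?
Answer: -138749/43278 ≈ -3.2060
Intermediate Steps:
Y = 74807 (Y = 222641 - 147834 = 74807)
(9463 - 286961)/(11749 + Y) = (9463 - 286961)/(11749 + 74807) = -277498/86556 = -277498*1/86556 = -138749/43278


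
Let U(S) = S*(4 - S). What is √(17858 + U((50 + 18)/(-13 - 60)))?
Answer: √95140802/73 ≈ 133.62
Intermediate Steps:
√(17858 + U((50 + 18)/(-13 - 60))) = √(17858 + ((50 + 18)/(-13 - 60))*(4 - (50 + 18)/(-13 - 60))) = √(17858 + (68/(-73))*(4 - 68/(-73))) = √(17858 + (68*(-1/73))*(4 - 68*(-1)/73)) = √(17858 - 68*(4 - 1*(-68/73))/73) = √(17858 - 68*(4 + 68/73)/73) = √(17858 - 68/73*360/73) = √(17858 - 24480/5329) = √(95140802/5329) = √95140802/73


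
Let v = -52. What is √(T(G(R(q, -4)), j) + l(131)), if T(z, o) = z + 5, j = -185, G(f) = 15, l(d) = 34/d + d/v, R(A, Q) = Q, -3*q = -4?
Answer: √205802441/3406 ≈ 4.2119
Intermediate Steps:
q = 4/3 (q = -⅓*(-4) = 4/3 ≈ 1.3333)
l(d) = 34/d - d/52 (l(d) = 34/d + d/(-52) = 34/d + d*(-1/52) = 34/d - d/52)
T(z, o) = 5 + z
√(T(G(R(q, -4)), j) + l(131)) = √((5 + 15) + (34/131 - 1/52*131)) = √(20 + (34*(1/131) - 131/52)) = √(20 + (34/131 - 131/52)) = √(20 - 15393/6812) = √(120847/6812) = √205802441/3406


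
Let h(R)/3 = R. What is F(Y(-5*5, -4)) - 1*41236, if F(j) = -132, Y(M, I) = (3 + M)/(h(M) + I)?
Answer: -41368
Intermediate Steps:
h(R) = 3*R
Y(M, I) = (3 + M)/(I + 3*M) (Y(M, I) = (3 + M)/(3*M + I) = (3 + M)/(I + 3*M))
F(Y(-5*5, -4)) - 1*41236 = -132 - 1*41236 = -132 - 41236 = -41368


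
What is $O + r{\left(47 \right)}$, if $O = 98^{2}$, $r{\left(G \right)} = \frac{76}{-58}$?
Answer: $\frac{278478}{29} \approx 9602.7$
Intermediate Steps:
$r{\left(G \right)} = - \frac{38}{29}$ ($r{\left(G \right)} = 76 \left(- \frac{1}{58}\right) = - \frac{38}{29}$)
$O = 9604$
$O + r{\left(47 \right)} = 9604 - \frac{38}{29} = \frac{278478}{29}$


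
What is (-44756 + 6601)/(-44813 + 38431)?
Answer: 38155/6382 ≈ 5.9785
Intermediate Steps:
(-44756 + 6601)/(-44813 + 38431) = -38155/(-6382) = -38155*(-1/6382) = 38155/6382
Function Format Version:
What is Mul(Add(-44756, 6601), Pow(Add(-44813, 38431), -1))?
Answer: Rational(38155, 6382) ≈ 5.9785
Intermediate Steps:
Mul(Add(-44756, 6601), Pow(Add(-44813, 38431), -1)) = Mul(-38155, Pow(-6382, -1)) = Mul(-38155, Rational(-1, 6382)) = Rational(38155, 6382)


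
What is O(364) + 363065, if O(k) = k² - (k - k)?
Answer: 495561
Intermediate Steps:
O(k) = k² (O(k) = k² - 1*0 = k² + 0 = k²)
O(364) + 363065 = 364² + 363065 = 132496 + 363065 = 495561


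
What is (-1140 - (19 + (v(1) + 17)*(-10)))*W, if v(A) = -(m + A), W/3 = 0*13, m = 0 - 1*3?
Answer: 0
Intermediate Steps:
m = -3 (m = 0 - 3 = -3)
W = 0 (W = 3*(0*13) = 3*0 = 0)
v(A) = 3 - A (v(A) = -(-3 + A) = 3 - A)
(-1140 - (19 + (v(1) + 17)*(-10)))*W = (-1140 - (19 + ((3 - 1*1) + 17)*(-10)))*0 = (-1140 - (19 + ((3 - 1) + 17)*(-10)))*0 = (-1140 - (19 + (2 + 17)*(-10)))*0 = (-1140 - (19 + 19*(-10)))*0 = (-1140 - (19 - 190))*0 = (-1140 - 1*(-171))*0 = (-1140 + 171)*0 = -969*0 = 0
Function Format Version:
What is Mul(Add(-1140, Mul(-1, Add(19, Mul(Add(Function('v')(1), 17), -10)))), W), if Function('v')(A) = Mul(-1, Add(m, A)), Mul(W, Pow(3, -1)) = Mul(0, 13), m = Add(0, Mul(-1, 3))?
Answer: 0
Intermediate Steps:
m = -3 (m = Add(0, -3) = -3)
W = 0 (W = Mul(3, Mul(0, 13)) = Mul(3, 0) = 0)
Function('v')(A) = Add(3, Mul(-1, A)) (Function('v')(A) = Mul(-1, Add(-3, A)) = Add(3, Mul(-1, A)))
Mul(Add(-1140, Mul(-1, Add(19, Mul(Add(Function('v')(1), 17), -10)))), W) = Mul(Add(-1140, Mul(-1, Add(19, Mul(Add(Add(3, Mul(-1, 1)), 17), -10)))), 0) = Mul(Add(-1140, Mul(-1, Add(19, Mul(Add(Add(3, -1), 17), -10)))), 0) = Mul(Add(-1140, Mul(-1, Add(19, Mul(Add(2, 17), -10)))), 0) = Mul(Add(-1140, Mul(-1, Add(19, Mul(19, -10)))), 0) = Mul(Add(-1140, Mul(-1, Add(19, -190))), 0) = Mul(Add(-1140, Mul(-1, -171)), 0) = Mul(Add(-1140, 171), 0) = Mul(-969, 0) = 0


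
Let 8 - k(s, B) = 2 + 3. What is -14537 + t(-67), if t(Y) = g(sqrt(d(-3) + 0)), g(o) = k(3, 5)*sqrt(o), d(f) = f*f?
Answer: -14537 + 3*sqrt(3) ≈ -14532.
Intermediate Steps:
k(s, B) = 3 (k(s, B) = 8 - (2 + 3) = 8 - 1*5 = 8 - 5 = 3)
d(f) = f**2
g(o) = 3*sqrt(o)
t(Y) = 3*sqrt(3) (t(Y) = 3*sqrt(sqrt((-3)**2 + 0)) = 3*sqrt(sqrt(9 + 0)) = 3*sqrt(sqrt(9)) = 3*sqrt(3))
-14537 + t(-67) = -14537 + 3*sqrt(3)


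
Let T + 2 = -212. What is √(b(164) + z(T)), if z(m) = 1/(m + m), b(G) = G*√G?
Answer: √(-107 + 15021088*√41)/214 ≈ 45.828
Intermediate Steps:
T = -214 (T = -2 - 212 = -214)
b(G) = G^(3/2)
z(m) = 1/(2*m)
√(b(164) + z(T)) = √(164^(3/2) + (½)/(-214)) = √(328*√41 + (½)*(-1/214)) = √(328*√41 - 1/428) = √(-1/428 + 328*√41)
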